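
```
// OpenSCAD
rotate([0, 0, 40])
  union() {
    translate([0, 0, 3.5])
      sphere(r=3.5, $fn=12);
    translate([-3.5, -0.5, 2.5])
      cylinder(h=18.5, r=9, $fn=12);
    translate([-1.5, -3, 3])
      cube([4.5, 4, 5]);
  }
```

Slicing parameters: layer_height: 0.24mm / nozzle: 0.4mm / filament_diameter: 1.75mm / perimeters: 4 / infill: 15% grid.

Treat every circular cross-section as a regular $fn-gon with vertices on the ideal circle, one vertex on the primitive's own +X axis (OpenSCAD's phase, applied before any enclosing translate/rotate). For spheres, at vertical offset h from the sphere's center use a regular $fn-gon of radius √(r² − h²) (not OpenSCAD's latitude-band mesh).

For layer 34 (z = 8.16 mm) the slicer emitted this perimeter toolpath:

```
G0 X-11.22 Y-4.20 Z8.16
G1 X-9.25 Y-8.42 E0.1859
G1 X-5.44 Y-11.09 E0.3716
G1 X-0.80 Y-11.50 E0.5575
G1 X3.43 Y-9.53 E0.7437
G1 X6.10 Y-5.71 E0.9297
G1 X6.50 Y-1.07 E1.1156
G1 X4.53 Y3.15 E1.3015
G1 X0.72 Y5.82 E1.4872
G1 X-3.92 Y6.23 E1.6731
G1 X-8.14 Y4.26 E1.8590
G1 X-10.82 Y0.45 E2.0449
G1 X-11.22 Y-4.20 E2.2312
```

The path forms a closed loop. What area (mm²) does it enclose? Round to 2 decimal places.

Apply the shoelace formula to the sequence of (X, Y) vertices; enclosed area = 242.97 mm².

242.97 mm²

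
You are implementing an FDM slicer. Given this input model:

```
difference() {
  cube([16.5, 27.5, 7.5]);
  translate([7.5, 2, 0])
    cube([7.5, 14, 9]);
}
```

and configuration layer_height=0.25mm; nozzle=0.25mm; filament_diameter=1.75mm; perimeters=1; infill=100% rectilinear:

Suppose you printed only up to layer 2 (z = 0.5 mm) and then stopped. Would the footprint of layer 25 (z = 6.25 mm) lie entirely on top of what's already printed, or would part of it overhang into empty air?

Compare the two slices. At z = 0.5: the 16.5×27.5 cube contributes its full rectangle (area 453.75 mm²); the cube at (7.5, 2) is present — its section is the full 7.5×14 rectangle (area 105.00 mm²); Subtracting the remaining from the first: starting from the 16.5×27.5 cube (453.75 mm²), the 7.5×14 cube at (7.5, 2) lies wholly inside it (removes its full 105.00 mm² and its 43.00 mm outline becomes a hole wall) — area = 348.75 mm². At z = 6.25: the 16.5×27.5 cube contributes its full rectangle (area 453.75 mm²); the cube at (7.5, 2) is present — its section is the full 7.5×14 rectangle (area 105.00 mm²); Taking the first minus the rest: starting from the 16.5×27.5 cube (453.75 mm²), the 7.5×14 cube at (7.5, 2) lies wholly inside it (removes its full 105.00 mm² and its 43.00 mm outline becomes a hole wall) — area = 348.75 mm². Checking containment: the cross-section at z = 6.25 is a subset of the cross-section at z = 0.5.

entirely on top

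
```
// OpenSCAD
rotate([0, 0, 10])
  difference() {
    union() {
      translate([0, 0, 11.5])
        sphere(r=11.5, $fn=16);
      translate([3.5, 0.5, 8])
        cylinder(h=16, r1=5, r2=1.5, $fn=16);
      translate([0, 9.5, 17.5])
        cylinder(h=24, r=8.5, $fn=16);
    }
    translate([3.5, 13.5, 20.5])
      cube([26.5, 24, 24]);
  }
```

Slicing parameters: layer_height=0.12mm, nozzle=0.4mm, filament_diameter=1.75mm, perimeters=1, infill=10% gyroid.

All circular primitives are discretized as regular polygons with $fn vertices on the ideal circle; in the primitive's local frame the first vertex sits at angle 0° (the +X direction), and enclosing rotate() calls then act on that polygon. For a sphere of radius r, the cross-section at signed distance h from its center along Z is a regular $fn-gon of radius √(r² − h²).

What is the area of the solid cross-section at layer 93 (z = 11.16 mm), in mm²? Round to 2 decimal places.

404.53 mm²

At z = 11.16 mm: the r=11.5 sphere slices to a regular 16-gon of circumradius 11.495 (√(r²−h²) with h=0.34 from center) (area = (16/2)·11.495²·sin(360°/16) = 404.53 mm²); the cone at (3.5, 0.5): at t=0.198 of its height the radius interpolates to r₁+(r₂−r₁)t = 4.309, giving a regular 16-gon of that circumradius (area = (16/2)·4.309²·sin(360°/16) = 56.84 mm²); the cylinder at (0, 9.5) is absent (z outside [17.5, 41.5]); Taking the union: the cone at (3.5, 0.5) lies entirely inside the r=11.5 sphere, so the union is just the r=11.5 sphere — area = 404.53 mm²; the cube at (3.5, 13.5) is absent (z outside [20.5, 44.5]); After the difference (first − rest): none of the subtracted shapes is present at this height, so that combined region is unchanged — area = 404.53 mm²; (whole slice rotated 10° about Z — lengths, areas and connectivity unchanged). Overall, the cross-section is a single solid region. Net area = 404.53 mm².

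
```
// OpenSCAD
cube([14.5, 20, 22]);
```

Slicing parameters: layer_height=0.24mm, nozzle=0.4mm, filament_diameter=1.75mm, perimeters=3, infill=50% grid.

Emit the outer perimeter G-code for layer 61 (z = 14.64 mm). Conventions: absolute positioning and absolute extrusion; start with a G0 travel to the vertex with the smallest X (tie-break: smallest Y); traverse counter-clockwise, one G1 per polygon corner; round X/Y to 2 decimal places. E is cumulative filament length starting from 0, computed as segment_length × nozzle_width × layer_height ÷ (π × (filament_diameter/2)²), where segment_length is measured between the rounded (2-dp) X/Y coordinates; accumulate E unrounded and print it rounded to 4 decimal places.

G0 X0.00 Y0.00 Z14.64
G1 X14.50 Y0.00 E0.5787
G1 X14.50 Y20.00 E1.3770
G1 X0.00 Y20.00 E1.9557
G1 X0.00 Y0.00 E2.7539

At z = 14.64 mm: the 14.5×20 cube contributes its full rectangle. The outline is a single polygon with 4 vertices. Extrusion per mm of travel: 0.4 × 0.24 / (π × 0.875²) = 0.039912. Accumulating E over each segment gives final E = 2.7539.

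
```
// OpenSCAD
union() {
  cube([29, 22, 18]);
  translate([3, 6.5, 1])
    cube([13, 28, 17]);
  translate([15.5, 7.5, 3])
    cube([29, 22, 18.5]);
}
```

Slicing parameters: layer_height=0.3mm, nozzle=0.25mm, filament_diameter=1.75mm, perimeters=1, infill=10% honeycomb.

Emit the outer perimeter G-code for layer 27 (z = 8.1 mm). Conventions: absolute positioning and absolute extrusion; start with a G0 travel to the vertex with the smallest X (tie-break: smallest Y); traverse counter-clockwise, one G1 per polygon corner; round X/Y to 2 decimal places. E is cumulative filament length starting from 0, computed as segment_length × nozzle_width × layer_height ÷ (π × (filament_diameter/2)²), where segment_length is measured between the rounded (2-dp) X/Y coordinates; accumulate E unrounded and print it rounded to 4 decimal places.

At z = 8.1 mm: the cube (footprint 29×22) is included at this height; the cube at (3, 6.5) (footprint 13×28) is included at this height; the 29×22 cube at (15.5, 7.5) contributes its full rectangle; Taking the union: the regions partially overlap (shared area 401.00 mm²), so overlapping operands fuse into one piece — 1 connected region. The outline is a single polygon with 10 vertices. Extrusion per mm of travel: 0.25 × 0.3 / (π × 0.875²) = 0.031181. Accumulating E over each segment gives final E = 4.9267.

G0 X0.00 Y0.00 Z8.10
G1 X29.00 Y0.00 E0.9043
G1 X29.00 Y7.50 E1.1381
G1 X44.50 Y7.50 E1.6214
G1 X44.50 Y29.50 E2.3074
G1 X16.00 Y29.50 E3.1961
G1 X16.00 Y34.50 E3.3520
G1 X3.00 Y34.50 E3.7574
G1 X3.00 Y22.00 E4.1471
G1 X0.00 Y22.00 E4.2407
G1 X0.00 Y0.00 E4.9267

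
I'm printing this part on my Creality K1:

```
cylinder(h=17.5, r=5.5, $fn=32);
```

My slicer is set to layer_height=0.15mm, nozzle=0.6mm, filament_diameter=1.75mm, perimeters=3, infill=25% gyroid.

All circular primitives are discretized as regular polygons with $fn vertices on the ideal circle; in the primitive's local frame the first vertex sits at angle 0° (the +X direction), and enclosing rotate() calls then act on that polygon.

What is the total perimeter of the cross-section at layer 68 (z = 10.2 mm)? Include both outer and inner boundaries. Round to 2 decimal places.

At z = 10.2 mm: the r=5.5 cylinder contributes a regular 32-gon of circumradius 5.5 (perimeter = 2·32·5.500·sin(180°/32) = 34.50 mm). Overall, the cross-section is a single solid region. Total boundary length (outer) = 34.50 mm.

34.50 mm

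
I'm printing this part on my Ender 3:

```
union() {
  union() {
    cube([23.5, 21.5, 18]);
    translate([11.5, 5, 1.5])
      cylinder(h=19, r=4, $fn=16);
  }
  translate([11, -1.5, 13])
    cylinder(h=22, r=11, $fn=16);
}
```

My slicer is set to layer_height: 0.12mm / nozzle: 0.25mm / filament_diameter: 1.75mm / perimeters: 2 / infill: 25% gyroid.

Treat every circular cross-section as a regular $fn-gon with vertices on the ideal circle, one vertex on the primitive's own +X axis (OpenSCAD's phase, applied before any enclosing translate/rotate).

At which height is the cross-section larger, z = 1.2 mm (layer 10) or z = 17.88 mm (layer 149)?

Layer 10 (z = 1.2): the 23.5×21.5 cube contributes its full rectangle (area 505.25 mm²); the cylinder at (11.5, 5) is absent (z outside [1.5, 20.5]); Combining (union): only the 23.5×21.5 cube is present, so the union is just that shape — area = 505.25 mm²; the cylinder at (11, -1.5) is absent (z outside [13, 35]); Combining (union): only the result so far is present, so the union is just that shape — area = 505.25 mm². So its area = 505.25 mm². Layer 149 (z = 17.88): the cube (footprint 23.5×21.5) is included at this height (area 505.25 mm²); the cylinder at (11.5, 5): section is a regular 16-gon, circumradius r=4 (area = (16/2)·4.000²·sin(360°/16) = 48.98 mm²); Combining (union): the r=4 cylinder at (11.5, 5) lies entirely inside the 23.5×21.5 cube, so the union is just the 23.5×21.5 cube — area = 505.25 mm²; the r=11 cylinder at (11, -1.5) contributes a regular 16-gon of circumradius 11 (area = (16/2)·11.000²·sin(360°/16) = 370.44 mm²); Merging all regions: the regions partially overlap — summed areas 875.69 mm² minus the doubly-counted overlap 152.67 mm² gives 723.02 mm² — area = 723.02 mm². So its area = 723.02 mm². Layer 149 is larger (723.02 vs 505.25 mm²).

layer 149 (z = 17.88 mm)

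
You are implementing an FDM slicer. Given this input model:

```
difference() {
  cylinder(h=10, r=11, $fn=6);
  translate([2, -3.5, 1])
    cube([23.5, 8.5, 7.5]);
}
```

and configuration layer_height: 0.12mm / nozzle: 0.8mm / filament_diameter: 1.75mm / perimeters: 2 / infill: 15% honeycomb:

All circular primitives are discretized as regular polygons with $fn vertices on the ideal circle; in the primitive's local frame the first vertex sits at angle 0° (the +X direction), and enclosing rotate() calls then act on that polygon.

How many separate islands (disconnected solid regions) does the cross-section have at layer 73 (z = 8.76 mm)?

At z = 8.76 mm: the r=11 cylinder gives a regular 6-gon of circumradius 11 (constant along its height); the cube at (2, -3.5) is absent (z outside [1, 8.5]); After the difference (first − rest): none of the subtracted shapes is present at this height, so the r=11 cylinder is unchanged — 1 connected region. Overall, the cross-section is a single solid region. Island count = 1.

1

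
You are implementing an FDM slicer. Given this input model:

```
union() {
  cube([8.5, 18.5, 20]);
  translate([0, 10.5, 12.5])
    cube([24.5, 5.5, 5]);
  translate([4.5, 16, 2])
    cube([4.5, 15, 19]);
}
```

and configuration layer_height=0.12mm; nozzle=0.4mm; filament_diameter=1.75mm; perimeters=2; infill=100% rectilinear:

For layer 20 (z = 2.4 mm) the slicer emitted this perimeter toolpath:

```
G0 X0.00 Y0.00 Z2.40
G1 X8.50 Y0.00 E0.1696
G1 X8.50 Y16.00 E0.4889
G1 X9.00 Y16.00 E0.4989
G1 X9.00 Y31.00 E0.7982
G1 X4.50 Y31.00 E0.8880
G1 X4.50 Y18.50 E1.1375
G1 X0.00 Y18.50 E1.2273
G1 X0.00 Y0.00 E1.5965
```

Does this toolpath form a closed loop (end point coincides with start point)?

yes

Start point (G0): (0.00, 0.00). End point (last G1): the path returns to the start — closed.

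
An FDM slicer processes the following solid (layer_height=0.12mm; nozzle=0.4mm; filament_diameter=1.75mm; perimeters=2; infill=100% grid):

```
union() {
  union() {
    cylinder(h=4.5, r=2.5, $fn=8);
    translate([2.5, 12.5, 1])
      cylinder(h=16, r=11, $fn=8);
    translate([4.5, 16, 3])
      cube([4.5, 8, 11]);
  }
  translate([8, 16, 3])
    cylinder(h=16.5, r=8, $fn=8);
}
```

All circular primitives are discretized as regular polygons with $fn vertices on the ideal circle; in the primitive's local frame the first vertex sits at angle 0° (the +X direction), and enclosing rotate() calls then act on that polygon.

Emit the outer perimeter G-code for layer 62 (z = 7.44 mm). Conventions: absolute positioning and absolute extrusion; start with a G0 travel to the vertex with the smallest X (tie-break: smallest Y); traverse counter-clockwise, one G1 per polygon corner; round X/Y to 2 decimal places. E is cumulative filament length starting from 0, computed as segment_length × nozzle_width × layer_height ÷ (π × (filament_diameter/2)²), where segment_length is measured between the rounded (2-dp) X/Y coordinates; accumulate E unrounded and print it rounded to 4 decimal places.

At z = 7.44 mm: the cylinder is not intersected at this z (z outside [0, 4.5]); the r=11 cylinder at (2.5, 12.5) contributes a regular 8-gon of circumradius 11; the cube at (4.5, 16) (footprint 4.5×8) is included at this height; Combining (union): the regions partially overlap (shared area 25.83 mm²), so overlapping operands fuse into one piece — 1 connected region; the cylinder at (8, 16): section is a regular 8-gon, circumradius r=8; Taking the union: the regions partially overlap (shared area 141.86 mm²), so overlapping operands fuse into one piece — 1 connected region. The outline is a single polygon with 14 vertices. Extrusion per mm of travel: 0.4 × 0.12 / (π × 0.875²) = 0.019956. Accumulating E over each segment gives final E = 1.4905.

G0 X-8.50 Y12.50 Z7.44
G1 X-5.28 Y4.72 E0.1680
G1 X2.50 Y1.50 E0.3361
G1 X10.28 Y4.72 E0.5041
G1 X12.39 Y9.82 E0.6142
G1 X13.66 Y10.34 E0.6416
G1 X16.00 Y16.00 E0.7638
G1 X13.66 Y21.66 E0.8861
G1 X9.00 Y23.59 E0.9867
G1 X9.00 Y24.00 E0.9949
G1 X4.50 Y24.00 E1.0847
G1 X4.50 Y22.67 E1.1113
G1 X2.50 Y23.50 E1.1545
G1 X-5.28 Y20.28 E1.3225
G1 X-8.50 Y12.50 E1.4905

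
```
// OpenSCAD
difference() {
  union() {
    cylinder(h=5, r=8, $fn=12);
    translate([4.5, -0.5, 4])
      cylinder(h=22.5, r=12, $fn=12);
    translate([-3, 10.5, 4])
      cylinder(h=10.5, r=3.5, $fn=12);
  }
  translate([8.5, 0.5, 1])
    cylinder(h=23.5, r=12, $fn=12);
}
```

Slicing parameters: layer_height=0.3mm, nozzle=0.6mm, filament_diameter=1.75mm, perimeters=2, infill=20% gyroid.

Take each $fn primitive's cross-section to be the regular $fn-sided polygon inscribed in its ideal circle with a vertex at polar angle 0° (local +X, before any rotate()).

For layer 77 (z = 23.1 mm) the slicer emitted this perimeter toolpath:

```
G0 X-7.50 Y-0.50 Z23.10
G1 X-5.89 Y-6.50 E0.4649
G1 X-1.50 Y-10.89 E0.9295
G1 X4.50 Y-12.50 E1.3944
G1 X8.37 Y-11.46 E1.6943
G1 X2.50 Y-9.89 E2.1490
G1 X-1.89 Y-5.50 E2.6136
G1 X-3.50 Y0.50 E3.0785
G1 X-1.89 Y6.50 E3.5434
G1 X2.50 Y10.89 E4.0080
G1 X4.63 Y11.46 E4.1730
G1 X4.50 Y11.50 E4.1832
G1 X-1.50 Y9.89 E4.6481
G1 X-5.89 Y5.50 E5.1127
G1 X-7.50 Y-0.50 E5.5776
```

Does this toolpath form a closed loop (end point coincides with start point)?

yes

Start point (G0): (-7.50, -0.50). End point (last G1): the path returns to the start — closed.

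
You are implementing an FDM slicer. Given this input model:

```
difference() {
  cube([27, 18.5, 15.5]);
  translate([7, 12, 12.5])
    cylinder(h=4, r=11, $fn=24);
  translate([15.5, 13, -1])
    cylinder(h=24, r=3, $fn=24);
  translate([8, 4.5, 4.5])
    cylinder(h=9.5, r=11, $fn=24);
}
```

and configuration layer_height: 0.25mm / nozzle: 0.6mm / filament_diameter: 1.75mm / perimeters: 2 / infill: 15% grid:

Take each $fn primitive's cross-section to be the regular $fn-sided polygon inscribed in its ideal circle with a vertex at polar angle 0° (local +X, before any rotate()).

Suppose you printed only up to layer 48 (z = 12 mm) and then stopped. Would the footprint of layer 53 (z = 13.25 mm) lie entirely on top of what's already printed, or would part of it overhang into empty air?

entirely on top

Compare the two slices. At z = 12: the 27×18.5 cube contributes its full rectangle (area 499.50 mm²); the cylinder at (7, 12) is absent (z outside [12.5, 16.5]); the r=3 cylinder at (15.5, 13) contributes a regular 24-gon of circumradius 3 (area = (24/2)·3.000²·sin(360°/24) = 27.95 mm²); the cylinder at (8, 4.5): section is a regular 24-gon, circumradius r=11 (area = (24/2)·11.000²·sin(360°/24) = 375.81 mm²); After the difference (first − rest): starting from the 27×18.5 cube (499.50 mm²), the r=3 cylinder at (15.5, 13) lies wholly inside it (removes its full 27.95 mm² and its 18.80 mm outline becomes a hole wall); the r=11 cylinder at (8, 4.5) partially overlaps it — only the 245.81 mm² overlap (of its 375.81 mm²) is removed, clipping the outline — area = 225.73 mm². At z = 13.25: the cube is present — its section is the full 27×18.5 rectangle (area 499.50 mm²); the cylinder at (7, 12): section is a regular 24-gon, circumradius r=11 (area = (24/2)·11.000²·sin(360°/24) = 375.81 mm²); the r=3 cylinder at (15.5, 13) contributes a regular 24-gon of circumradius 3 (area = (24/2)·3.000²·sin(360°/24) = 27.95 mm²); the r=11 cylinder at (8, 4.5) contributes a regular 24-gon of circumradius 11 (area = (24/2)·11.000²·sin(360°/24) = 375.81 mm²); Taking the first minus the rest: starting from the 27×18.5 cube (499.50 mm²), the r=11 cylinder at (7, 12) partially overlaps it — only the 277.05 mm² overlap (of its 375.81 mm²) is removed, clipping the outline; the r=3 cylinder at (15.5, 13) partially overlaps it — only the 1.66 mm² overlap (of its 27.95 mm²) is removed, clipping the outline; the r=11 cylinder at (8, 4.5) partially overlaps it — only the 56.18 mm² overlap (of its 375.81 mm²) is removed, clipping the outline — area = 164.61 mm². Checking containment: the cross-section at z = 13.25 is a subset of the cross-section at z = 12.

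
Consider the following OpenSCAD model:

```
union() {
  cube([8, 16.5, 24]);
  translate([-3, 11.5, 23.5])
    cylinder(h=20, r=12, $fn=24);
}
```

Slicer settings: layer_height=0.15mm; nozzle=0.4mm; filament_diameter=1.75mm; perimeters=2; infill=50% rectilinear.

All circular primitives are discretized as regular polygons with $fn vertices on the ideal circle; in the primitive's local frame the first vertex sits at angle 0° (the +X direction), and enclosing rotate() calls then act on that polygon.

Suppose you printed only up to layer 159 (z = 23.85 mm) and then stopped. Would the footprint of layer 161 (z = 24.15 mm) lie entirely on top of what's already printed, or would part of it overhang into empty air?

Compare the two slices. At z = 23.85: the cube (footprint 8×16.5) is included at this height (area 132.00 mm²); the r=12 cylinder at (-3, 11.5) gives a regular 24-gon of circumradius 12 (constant along its height) (area = (24/2)·12.000²·sin(360°/24) = 447.24 mm²); Taking the union: the regions partially overlap — summed areas 579.24 mm² minus the doubly-counted overlap 113.44 mm² gives 465.80 mm² — area = 465.80 mm². At z = 24.15: the cube does not reach this height (z outside [0, 24]); the r=12 cylinder at (-3, 11.5) gives a regular 24-gon of circumradius 12 (constant along its height) (area = (24/2)·12.000²·sin(360°/24) = 447.24 mm²); Merging all regions: only the r=12 cylinder at (-3, 11.5) is present, so the union is just that shape — area = 447.24 mm². Checking containment: the cross-section at z = 24.15 is a subset of the cross-section at z = 23.85.

entirely on top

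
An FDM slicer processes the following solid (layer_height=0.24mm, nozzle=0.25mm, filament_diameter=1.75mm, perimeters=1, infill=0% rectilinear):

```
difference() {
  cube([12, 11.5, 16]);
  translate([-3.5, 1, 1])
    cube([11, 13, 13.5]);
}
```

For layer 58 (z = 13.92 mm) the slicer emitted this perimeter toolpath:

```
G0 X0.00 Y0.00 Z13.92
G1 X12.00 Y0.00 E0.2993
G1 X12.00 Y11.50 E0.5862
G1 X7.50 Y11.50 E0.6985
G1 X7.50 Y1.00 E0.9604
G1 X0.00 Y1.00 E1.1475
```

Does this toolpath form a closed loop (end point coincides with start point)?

Start point (G0): (0.00, 0.00). End point (last G1): the path does not return to the start — open.

no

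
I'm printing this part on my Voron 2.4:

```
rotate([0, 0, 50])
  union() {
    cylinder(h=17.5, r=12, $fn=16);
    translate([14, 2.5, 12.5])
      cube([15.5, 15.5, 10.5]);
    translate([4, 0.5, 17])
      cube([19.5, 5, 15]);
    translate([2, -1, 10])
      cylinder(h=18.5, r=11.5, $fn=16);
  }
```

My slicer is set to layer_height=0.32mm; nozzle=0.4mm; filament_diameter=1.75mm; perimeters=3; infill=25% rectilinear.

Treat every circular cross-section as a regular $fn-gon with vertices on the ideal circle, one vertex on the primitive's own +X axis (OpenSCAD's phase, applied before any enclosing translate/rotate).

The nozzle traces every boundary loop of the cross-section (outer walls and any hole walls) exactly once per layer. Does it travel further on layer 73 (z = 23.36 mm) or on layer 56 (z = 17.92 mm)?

Layer 73 (z = 23.36): the cylinder does not reach this height (z outside [0, 17.5]); the cube at (14, 2.5) is not intersected at this z (z outside [12.5, 23]); the 19.5×5 cube at (4, 0.5) contributes its full rectangle (perimeter 49.00 mm); the r=11.5 cylinder at (2, -1) contributes a regular 16-gon of circumradius 11.5 (perimeter = 2·16·11.500·sin(180°/16) = 71.79 mm); Combining (union): the regions partially overlap (shared area 42.49 mm²), so the edge portions inside another operand are dropped and the merged outline is re-measured after clipping — boundary = 93.89 mm; (rotated 50° about Z; rotation is an isometry so areas/perimeters/island counts are preserved). So its perimeter = 93.89 mm. Layer 56 (z = 17.92): the cylinder is not intersected at this z (z outside [0, 17.5]); the cube at (14, 2.5) is present — its section is the full 15.5×15.5 rectangle (perimeter 62.00 mm); the 19.5×5 cube at (4, 0.5) contributes its full rectangle (perimeter 49.00 mm); the r=11.5 cylinder at (2, -1) contributes a regular 16-gon of circumradius 11.5 (perimeter = 2·16·11.500·sin(180°/16) = 71.79 mm); Taking the union: the regions partially overlap (shared area 70.99 mm²), so the edge portions inside another operand are dropped and the merged outline is re-measured after clipping — boundary = 130.89 mm; (whole slice rotated 50° about Z — lengths, areas and connectivity unchanged). So its perimeter = 130.89 mm. Layer 56 is larger (130.89 vs 93.89 mm).

layer 56 (z = 17.92 mm)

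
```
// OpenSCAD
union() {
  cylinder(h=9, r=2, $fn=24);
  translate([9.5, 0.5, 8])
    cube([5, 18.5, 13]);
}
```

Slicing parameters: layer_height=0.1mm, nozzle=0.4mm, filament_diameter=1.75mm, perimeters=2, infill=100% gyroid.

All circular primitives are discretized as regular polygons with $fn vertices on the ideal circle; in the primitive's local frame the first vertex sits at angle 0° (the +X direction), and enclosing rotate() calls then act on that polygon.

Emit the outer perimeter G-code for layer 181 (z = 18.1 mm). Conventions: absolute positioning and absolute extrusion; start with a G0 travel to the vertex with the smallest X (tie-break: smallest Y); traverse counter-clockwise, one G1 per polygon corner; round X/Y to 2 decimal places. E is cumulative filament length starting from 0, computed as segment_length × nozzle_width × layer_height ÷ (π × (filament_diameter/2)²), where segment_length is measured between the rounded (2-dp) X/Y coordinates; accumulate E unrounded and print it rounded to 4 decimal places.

G0 X9.50 Y0.50 Z18.10
G1 X14.50 Y0.50 E0.0832
G1 X14.50 Y19.00 E0.3908
G1 X9.50 Y19.00 E0.4740
G1 X9.50 Y0.50 E0.7816

At z = 18.1 mm: the cylinder does not reach this height (z outside [0, 9]); the 5×18.5 cube at (9.5, 0.5) contributes its full rectangle; Taking the union: only the 5×18.5 cube at (9.5, 0.5) is present, so the union is just that shape — 1 connected region. The outline is a single polygon with 4 vertices. Extrusion per mm of travel: 0.4 × 0.1 / (π × 0.875²) = 0.016630. Accumulating E over each segment gives final E = 0.7816.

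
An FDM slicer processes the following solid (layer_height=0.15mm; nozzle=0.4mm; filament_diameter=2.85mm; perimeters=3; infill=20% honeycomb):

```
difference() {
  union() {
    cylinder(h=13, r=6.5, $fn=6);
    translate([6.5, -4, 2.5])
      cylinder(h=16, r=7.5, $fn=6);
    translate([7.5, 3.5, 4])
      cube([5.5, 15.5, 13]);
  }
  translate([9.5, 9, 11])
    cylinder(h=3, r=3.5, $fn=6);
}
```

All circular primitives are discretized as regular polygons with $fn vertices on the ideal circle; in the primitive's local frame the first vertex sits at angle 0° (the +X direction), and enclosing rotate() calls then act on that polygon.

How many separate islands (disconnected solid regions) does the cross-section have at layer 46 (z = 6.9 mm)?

2

At z = 6.9 mm: the cylinder: section is a regular 6-gon, circumradius r=6.5; the r=7.5 cylinder at (6.5, -4) contributes a regular 6-gon of circumradius 7.5; the 5.5×15.5 cube at (7.5, 3.5) contributes its full rectangle; Combining (union): the regions partially overlap (shared area 37.04 mm²), so overlapping operands fuse into one piece — 2 connected regions; the cylinder at (9.5, 9) is not intersected at this z (z outside [11, 14]); After the difference (first − rest): none of the subtracted shapes is present at this height, so that combined region is unchanged — 2 connected regions. Overall, the cross-section has 2 separate islands. Island count = 2.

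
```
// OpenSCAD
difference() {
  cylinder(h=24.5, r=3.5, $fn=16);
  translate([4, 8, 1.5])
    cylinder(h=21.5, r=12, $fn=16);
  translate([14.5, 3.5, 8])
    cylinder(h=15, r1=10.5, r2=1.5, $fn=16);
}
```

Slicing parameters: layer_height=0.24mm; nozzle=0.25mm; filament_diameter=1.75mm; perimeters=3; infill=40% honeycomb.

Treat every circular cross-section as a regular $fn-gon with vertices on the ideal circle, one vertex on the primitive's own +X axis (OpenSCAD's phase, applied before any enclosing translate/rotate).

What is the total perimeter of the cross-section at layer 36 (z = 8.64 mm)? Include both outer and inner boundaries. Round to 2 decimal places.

At z = 8.64 mm: the r=3.5 cylinder gives a regular 16-gon of circumradius 3.5 (constant along its height) (perimeter = 2·16·3.500·sin(180°/16) = 21.85 mm); the r=12 cylinder at (4, 8) gives a regular 16-gon of circumradius 12 (constant along its height) (perimeter = 2·16·12.000·sin(180°/16) = 74.91 mm); the cone at (14.5, 3.5) (r1=10.5→r2=1.5) has section circumradius 10.116 here — a regular 16-gon (perimeter = 2·16·10.116·sin(180°/16) = 63.15 mm); Subtracting the remaining from the first: starting from the r=3.5 cylinder, the r=12 cylinder at (4, 8) partially overlaps it — only the 35.88 mm² overlap (of its 440.85 mm²) is removed, clipping the outline; the cone at (14.5, 3.5) misses the remaining region (no effect) — boundary = 9.42 mm. Overall, the cross-section is a single solid region. Total boundary length (outer) = 9.42 mm.

9.42 mm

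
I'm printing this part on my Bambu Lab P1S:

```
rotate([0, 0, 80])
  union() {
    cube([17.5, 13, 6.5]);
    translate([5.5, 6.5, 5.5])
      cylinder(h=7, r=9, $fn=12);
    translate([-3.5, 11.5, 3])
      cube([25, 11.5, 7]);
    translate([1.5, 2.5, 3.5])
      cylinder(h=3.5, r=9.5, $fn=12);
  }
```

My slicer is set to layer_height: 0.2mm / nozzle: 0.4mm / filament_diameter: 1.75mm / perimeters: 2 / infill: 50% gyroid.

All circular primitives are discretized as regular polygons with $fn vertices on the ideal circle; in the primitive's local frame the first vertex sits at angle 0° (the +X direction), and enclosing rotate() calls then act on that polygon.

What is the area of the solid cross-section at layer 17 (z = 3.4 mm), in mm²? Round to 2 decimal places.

At z = 3.4 mm: the 17.5×13 cube contributes its full rectangle (area 227.50 mm²); the cylinder at (5.5, 6.5) does not reach this height (z outside [5.5, 12.5]); the cube at (-3.5, 11.5) (footprint 25×11.5) is included at this height (area 287.50 mm²); the cylinder at (1.5, 2.5) is not intersected at this z (z outside [3.5, 7]); Taking the union: the regions partially overlap — summed areas 515.00 mm² minus the doubly-counted overlap 26.25 mm² gives 488.75 mm² — area = 488.75 mm²; (rotated 80° about Z; rotation is an isometry so areas/perimeters/island counts are preserved). Overall, the cross-section is a single solid region. Net area = 488.75 mm².

488.75 mm²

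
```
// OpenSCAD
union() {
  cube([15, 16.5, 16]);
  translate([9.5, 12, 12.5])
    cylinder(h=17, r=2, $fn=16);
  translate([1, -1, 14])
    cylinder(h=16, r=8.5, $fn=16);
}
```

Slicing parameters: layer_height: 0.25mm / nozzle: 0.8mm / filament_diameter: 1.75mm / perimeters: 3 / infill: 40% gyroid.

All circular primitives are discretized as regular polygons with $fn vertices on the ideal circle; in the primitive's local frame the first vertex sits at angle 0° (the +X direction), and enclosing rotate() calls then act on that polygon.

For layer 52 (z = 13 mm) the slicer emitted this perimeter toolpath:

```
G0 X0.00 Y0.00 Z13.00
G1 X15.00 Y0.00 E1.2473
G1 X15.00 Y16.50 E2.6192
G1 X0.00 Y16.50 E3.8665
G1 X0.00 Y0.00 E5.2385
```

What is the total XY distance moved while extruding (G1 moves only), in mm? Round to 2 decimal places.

Sum the Euclidean lengths of each G1 segment: total = 63.00 mm.

63.00 mm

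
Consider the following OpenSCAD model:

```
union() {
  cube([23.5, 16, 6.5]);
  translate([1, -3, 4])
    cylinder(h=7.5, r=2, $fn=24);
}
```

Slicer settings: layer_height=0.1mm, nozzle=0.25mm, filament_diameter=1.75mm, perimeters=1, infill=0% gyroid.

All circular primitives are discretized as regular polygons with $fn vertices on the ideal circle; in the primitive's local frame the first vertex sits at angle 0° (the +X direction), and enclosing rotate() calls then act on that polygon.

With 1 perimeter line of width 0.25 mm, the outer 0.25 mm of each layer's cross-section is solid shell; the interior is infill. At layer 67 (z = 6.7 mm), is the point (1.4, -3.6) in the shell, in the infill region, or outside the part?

infill

At z = 6.7 mm: the cube is not intersected at this z (z outside [0, 6.5]); the cylinder at (1, -3): section is a regular 24-gon, circumradius r=2; Merging all regions: only the r=2 cylinder at (1, -3) is present, so the union is just that shape — 1 connected region. Overall, the cross-section is a single solid region. The nearest boundary edge runs (2.00, -4.73)→(2.41, -4.41); distance from the point to it = 1.26 mm. The point is inside the cross-section and 1.26 mm from the nearest boundary — more than the 0.25 mm shell width (1 × 0.25), so it's in the infill interior.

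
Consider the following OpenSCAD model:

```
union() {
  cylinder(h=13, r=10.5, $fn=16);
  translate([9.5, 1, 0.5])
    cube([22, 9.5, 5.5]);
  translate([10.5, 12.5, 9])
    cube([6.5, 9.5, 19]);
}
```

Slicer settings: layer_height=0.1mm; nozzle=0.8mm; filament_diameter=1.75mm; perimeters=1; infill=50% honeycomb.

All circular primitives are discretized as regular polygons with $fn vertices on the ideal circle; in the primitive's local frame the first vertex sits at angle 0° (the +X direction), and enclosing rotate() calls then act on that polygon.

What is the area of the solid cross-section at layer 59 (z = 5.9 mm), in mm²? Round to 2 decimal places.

544.98 mm²

At z = 5.9 mm: the cylinder: section is a regular 16-gon, circumradius r=10.5 (area = (16/2)·10.500²·sin(360°/16) = 337.53 mm²); the cube at (9.5, 1) (footprint 22×9.5) is included at this height (area 209.00 mm²); the cube at (10.5, 12.5) is not intersected at this z (z outside [9, 28]); Merging all regions: the regions partially overlap — summed areas 546.53 mm² minus the doubly-counted overlap 1.54 mm² gives 544.98 mm² — area = 544.98 mm². Overall, the cross-section is a single solid region. Net area = 544.98 mm².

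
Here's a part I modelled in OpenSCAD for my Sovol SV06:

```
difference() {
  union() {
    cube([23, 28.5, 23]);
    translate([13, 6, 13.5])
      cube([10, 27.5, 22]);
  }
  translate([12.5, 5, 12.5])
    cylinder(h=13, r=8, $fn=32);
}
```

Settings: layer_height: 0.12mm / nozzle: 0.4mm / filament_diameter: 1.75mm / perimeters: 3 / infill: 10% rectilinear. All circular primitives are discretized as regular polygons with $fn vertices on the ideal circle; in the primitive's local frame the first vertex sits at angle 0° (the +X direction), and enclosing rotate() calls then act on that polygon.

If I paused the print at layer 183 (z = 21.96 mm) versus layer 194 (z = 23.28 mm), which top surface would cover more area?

Layer 183 (z = 21.96): the cube is present — its section is the full 23×28.5 rectangle (area 655.50 mm²); the 10×27.5 cube at (13, 6) contributes its full rectangle (area 275.00 mm²); Taking the union: the regions partially overlap — summed areas 930.50 mm² minus the doubly-counted overlap 225.00 mm² gives 705.50 mm² — area = 705.50 mm²; the r=8 cylinder at (12.5, 5) gives a regular 32-gon of circumradius 8 (constant along its height) (area = (32/2)·8.000²·sin(360°/32) = 199.77 mm²); Taking the first minus the rest: starting from that combined region (705.50 mm²), the r=8 cylinder at (12.5, 5) partially overlaps it — only the 174.04 mm² overlap (of its 199.77 mm²) is removed, clipping the outline — area = 531.46 mm². So its area = 531.46 mm². Layer 194 (z = 23.28): the cube is not intersected at this z (z outside [0, 23]); the 10×27.5 cube at (13, 6) contributes its full rectangle (area 275.00 mm²); Combining (union): only the 10×27.5 cube at (13, 6) is present, so the union is just that shape — area = 275.00 mm²; the r=8 cylinder at (12.5, 5) contributes a regular 32-gon of circumradius 8 (area = (32/2)·8.000²·sin(360°/32) = 199.77 mm²); Subtracting the remaining from the first: starting from that combined region (275.00 mm²), the r=8 cylinder at (12.5, 5) partially overlaps it — only the 38.50 mm² overlap (of its 199.77 mm²) is removed, clipping the outline — area = 236.50 mm². So its area = 236.50 mm². Layer 183 is larger (531.46 vs 236.50 mm²).

layer 183 (z = 21.96 mm)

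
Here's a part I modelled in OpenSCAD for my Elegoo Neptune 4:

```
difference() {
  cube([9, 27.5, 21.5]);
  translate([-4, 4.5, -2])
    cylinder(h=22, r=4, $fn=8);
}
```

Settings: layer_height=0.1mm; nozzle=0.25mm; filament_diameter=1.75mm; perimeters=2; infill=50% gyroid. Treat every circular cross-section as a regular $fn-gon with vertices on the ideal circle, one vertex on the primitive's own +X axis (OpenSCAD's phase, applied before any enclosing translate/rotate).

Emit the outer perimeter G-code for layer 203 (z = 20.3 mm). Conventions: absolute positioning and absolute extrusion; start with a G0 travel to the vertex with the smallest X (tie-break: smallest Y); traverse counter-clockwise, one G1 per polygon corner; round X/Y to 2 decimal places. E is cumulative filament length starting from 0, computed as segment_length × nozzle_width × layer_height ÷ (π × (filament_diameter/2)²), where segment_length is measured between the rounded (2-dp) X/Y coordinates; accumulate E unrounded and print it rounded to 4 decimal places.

At z = 20.3 mm: the cube (footprint 9×27.5) is included at this height; the cylinder at (-4, 4.5) is absent (z outside [-2, 20]); Subtracting the remaining from the first: none of the subtracted shapes is present at this height, so the 9×27.5 cube is unchanged — 1 connected region. The outline is a single polygon with 4 vertices. Extrusion per mm of travel: 0.25 × 0.1 / (π × 0.875²) = 0.010394. Accumulating E over each segment gives final E = 0.7587.

G0 X0.00 Y0.00 Z20.30
G1 X9.00 Y0.00 E0.0935
G1 X9.00 Y27.50 E0.3794
G1 X0.00 Y27.50 E0.4729
G1 X0.00 Y0.00 E0.7587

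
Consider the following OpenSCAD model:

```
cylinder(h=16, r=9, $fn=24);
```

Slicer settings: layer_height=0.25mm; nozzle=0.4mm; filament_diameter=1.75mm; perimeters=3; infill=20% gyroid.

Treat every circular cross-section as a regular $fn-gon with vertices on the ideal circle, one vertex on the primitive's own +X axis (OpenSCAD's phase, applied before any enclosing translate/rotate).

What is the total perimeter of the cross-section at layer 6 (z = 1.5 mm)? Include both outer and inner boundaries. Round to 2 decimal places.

56.39 mm

At z = 1.5 mm: the r=9 cylinder contributes a regular 24-gon of circumradius 9 (perimeter = 2·24·9.000·sin(180°/24) = 56.39 mm). Overall, the cross-section is a single solid region. Total boundary length (outer) = 56.39 mm.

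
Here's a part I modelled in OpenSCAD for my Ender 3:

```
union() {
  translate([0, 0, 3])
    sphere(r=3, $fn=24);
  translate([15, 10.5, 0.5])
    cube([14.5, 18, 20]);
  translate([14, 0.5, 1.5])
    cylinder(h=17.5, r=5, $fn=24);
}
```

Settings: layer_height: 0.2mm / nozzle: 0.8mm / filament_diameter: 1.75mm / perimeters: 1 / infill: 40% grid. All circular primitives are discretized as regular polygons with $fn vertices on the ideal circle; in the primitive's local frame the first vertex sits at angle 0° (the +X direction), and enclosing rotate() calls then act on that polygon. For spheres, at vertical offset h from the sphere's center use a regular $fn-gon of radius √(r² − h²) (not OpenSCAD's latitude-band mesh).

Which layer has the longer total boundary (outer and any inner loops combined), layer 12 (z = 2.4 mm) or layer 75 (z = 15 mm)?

Layer 12 (z = 2.4): the r=3 sphere contributes a regular 24-gon of circumradius √(3²−0.6²) = 2.939 (perimeter = 2·24·2.939·sin(180°/24) = 18.42 mm); the cube at (15, 10.5) is present — its section is the full 14.5×18 rectangle (perimeter 65.00 mm); the cylinder at (14, 0.5): section is a regular 24-gon, circumradius r=5 (perimeter = 2·24·5.000·sin(180°/24) = 31.33 mm); Combining (union): the 3 present regions are separate (no shared area or edge), so areas and boundary lengths simply add and each stays a separate island — boundary = 114.74 mm. So its perimeter = 114.74 mm. Layer 75 (z = 15): the sphere does not reach this height (|z−center|=12.000 > r=3); the cube at (15, 10.5) is present — its section is the full 14.5×18 rectangle (perimeter 65.00 mm); the cylinder at (14, 0.5): section is a regular 24-gon, circumradius r=5 (perimeter = 2·24·5.000·sin(180°/24) = 31.33 mm); Merging all regions: the 2 present regions are separate (no shared area or edge), so areas and boundary lengths simply add and each stays a separate island — boundary = 96.33 mm. So its perimeter = 96.33 mm. Layer 12 is larger (114.74 vs 96.33 mm).

layer 12 (z = 2.4 mm)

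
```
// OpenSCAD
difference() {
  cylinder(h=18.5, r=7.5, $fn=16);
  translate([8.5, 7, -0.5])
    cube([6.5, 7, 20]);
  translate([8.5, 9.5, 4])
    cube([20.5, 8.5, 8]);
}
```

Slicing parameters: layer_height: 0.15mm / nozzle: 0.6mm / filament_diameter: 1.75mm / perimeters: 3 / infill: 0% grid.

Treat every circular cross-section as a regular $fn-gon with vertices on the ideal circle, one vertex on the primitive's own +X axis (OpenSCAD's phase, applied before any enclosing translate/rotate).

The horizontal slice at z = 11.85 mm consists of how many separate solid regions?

At z = 11.85 mm: the r=7.5 cylinder gives a regular 16-gon of circumradius 7.5 (constant along its height); the 6.5×7 cube at (8.5, 7) contributes its full rectangle; the cube at (8.5, 9.5) (footprint 20.5×8.5) is included at this height; Subtracting the remaining from the first: starting from the r=7.5 cylinder, the 6.5×7 cube at (8.5, 7) misses the remaining region (no effect); the 20.5×8.5 cube at (8.5, 9.5) misses the remaining region (no effect) — 1 connected region. The result has 1 disconnected region.

1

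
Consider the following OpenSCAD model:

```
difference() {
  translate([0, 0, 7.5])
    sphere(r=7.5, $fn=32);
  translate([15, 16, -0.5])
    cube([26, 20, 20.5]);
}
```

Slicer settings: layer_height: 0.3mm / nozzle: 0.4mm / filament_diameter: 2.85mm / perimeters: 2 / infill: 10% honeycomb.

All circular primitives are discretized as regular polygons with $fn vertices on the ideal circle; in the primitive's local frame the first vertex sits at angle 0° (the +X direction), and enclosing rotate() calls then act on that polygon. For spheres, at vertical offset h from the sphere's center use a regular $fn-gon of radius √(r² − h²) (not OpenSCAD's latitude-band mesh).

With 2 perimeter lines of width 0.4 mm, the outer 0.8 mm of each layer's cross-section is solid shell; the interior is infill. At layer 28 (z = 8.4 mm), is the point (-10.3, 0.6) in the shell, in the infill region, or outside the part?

At z = 8.4 mm: the r=7.5 sphere contributes a regular 32-gon of circumradius √(7.5²−0.9²) = 7.446; the cube at (15, 16) (footprint 26×20) is included at this height; Taking the first minus the rest: starting from the r=7.5 sphere, the 26×20 cube at (15, 16) misses the remaining region (no effect) — 1 connected region. Overall, the cross-section is a single solid region. The nearest boundary edge runs (-7.45, 0.00)→(-7.30, 1.45); distance from the point to it = 2.90 mm. The point is not inside any of the regions above, so it lies outside the cross-section (2.90 mm from the nearest boundary).

outside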